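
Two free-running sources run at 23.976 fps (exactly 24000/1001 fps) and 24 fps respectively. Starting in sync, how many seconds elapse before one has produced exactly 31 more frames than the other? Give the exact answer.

The gap grows by |24 − 24000/1001| = 24/1001 frames per second.
Time for a 31-frame gap: 31 ÷ (24/1001) = 31031/24 s.

31031/24 seconds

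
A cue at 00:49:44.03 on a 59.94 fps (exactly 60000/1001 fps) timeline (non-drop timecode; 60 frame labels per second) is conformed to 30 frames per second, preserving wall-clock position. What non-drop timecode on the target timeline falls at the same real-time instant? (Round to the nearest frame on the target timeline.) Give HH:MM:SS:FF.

Source frame index: (0×3600 + 49×60 + 44) × 60 + 3 = 179043.
Real time: 179043 / (60000/1001) = 59740681/20000 s.
Target frame: (59740681/20000) × (30) = 179222043/2000 ≈ 89611.022 → 89611.
At 30 labels/s: frame 89611 → 00:49:47:01.

00:49:47:01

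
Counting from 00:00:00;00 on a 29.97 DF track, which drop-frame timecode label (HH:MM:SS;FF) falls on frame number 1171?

00:00:39;01

Ten DF minutes hold 17982 frames, so frame 1171 lies in block 0 (frames 0–17981) with 1171 frames into that block.
The block's first minute is 1800 frames and the rest 1798 each; 1171 frames reaches minute 0, so 0 × 18 + 0 × 2 = 0 labels have been skipped so far.
Adding those back, label number 1171 + 0 = 1171 at 30 labels/s is 39 s + 1 f = 0 h 0 min 39 s frame 1, i.e. 00:00:39;01.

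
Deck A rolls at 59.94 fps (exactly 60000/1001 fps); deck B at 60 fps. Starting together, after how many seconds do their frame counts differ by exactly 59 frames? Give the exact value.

59059/60 seconds

The gap grows by |60 − 60000/1001| = 60/1001 frames per second.
Time for a 59-frame gap: 59 ÷ (60/1001) = 59059/60 s.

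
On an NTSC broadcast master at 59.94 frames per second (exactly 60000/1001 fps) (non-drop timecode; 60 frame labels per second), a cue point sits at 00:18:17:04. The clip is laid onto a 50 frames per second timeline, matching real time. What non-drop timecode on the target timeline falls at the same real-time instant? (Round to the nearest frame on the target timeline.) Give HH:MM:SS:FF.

Source frame index: (0×3600 + 18×60 + 17) × 60 + 4 = 65824.
Real time: 65824 / (60000/1001) = 2059057/1875 s.
Target frame: (2059057/1875) × (50) = 4118114/75 ≈ 54908.187 → 54908.
At 50 labels/s: frame 54908 → 00:18:18:08.

00:18:18:08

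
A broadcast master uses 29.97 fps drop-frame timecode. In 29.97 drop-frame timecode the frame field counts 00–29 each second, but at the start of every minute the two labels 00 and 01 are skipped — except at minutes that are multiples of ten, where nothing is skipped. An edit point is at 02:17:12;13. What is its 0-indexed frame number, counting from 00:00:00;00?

246725

As if non-drop at 30 labels/s: (2 × 3600 + 17 × 60 + 12) × 30 + 13 = 246973.
Minute boundaries passed: 137; those not divisible by 10: 137 − 13 = 124; dropped labels = 2 × 124 = 248.
Actual frame index = 246973 − 248 = 246725.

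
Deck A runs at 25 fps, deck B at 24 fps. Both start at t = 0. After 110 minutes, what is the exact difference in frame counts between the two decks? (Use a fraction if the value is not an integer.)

110 min = 6600 s.
A emits 25 × 6600 = 165000 frames; B emits 24 × 6600 = 158400.
Difference = 6600 frames; B is behind A.

6600 frames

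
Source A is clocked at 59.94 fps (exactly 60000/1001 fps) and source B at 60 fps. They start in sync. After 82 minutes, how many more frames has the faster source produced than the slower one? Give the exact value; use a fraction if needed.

295200/1001 frames

82 min = 4920 s.
A emits 60000/1001 × 4920 = 295200000/1001 frames; B emits 60 × 4920 = 295200.
Difference = 295200/1001 frames (≈ 294.9051); B is ahead of A.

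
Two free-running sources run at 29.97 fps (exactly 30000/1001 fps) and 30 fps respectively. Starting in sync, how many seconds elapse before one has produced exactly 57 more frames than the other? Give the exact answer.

1901.9 seconds

The gap grows by |30 − 30000/1001| = 30/1001 frames per second.
Time for a 57-frame gap: 57 ÷ (30/1001) = 1901.9 s.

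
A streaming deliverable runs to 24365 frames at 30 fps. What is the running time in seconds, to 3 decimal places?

812.167 seconds

Running time = 24365 × 1/30 = 4873/6 s ≈ 812.167 s.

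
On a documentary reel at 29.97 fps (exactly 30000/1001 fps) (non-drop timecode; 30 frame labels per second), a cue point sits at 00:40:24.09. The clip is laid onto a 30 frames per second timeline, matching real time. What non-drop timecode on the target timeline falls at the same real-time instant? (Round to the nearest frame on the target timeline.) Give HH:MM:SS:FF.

Source frame index: (0×3600 + 40×60 + 24) × 30 + 9 = 72729.
Real time: 72729 / (30000/1001) = 24267243/10000 s.
Target frame: (24267243/10000) × (30) = 72801729/1000 ≈ 72801.729 → 72802.
At 30 labels/s: frame 72802 → 00:40:26:22.

00:40:26:22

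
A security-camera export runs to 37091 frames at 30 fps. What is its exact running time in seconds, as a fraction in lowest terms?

37091/30 seconds

Running time = 37091 ÷ (30) = 37091 × 1/30 = 37091/30 s.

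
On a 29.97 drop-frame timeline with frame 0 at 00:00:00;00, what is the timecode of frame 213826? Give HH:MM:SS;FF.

Each 10-minute DF block holds 10 × 60 × 30 − 9 × 2 = 17982 frames. 213826 ÷ 17982 → 11 full blocks, remainder 16024.
Within the partial block the first minute is 1800 frames and each further minute 1798, so 8 further minute boundaries passed. Total skipped labels = 18 × 11 + 2 × 8 = 214.
Non-drop label index = 213826 + 214 = 214040; at 30 labels/s that is 01:58:54:20, i.e. DF 01:58:54;20.

01:58:54;20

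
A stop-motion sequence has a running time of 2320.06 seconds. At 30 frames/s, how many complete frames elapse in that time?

Frames = 2320.06 × 30 = 348009/5 ≈ 69601.8000.
Complete frames: 69601.

69601 frames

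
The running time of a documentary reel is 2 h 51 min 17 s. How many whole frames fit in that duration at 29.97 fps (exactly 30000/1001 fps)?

308001 frames

2 h 51 min 17 s = 10277 s.
Frames = 10277 × 30000/1001 = 308310000/1001 ≈ 308001.9980.
Complete frames: 308001.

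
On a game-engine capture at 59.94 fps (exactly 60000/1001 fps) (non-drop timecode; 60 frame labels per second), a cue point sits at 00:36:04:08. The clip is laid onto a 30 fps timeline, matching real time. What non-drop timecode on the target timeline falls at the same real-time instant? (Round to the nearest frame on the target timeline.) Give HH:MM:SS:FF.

00:36:06:09

Source frame index: (0×3600 + 36×60 + 4) × 60 + 8 = 129848.
Real time: 129848 / (60000/1001) = 16247231/7500 s.
Target frame: (16247231/7500) × (30) = 16247231/250 ≈ 64988.924 → 64989.
At 30 labels/s: frame 64989 → 00:36:06:09.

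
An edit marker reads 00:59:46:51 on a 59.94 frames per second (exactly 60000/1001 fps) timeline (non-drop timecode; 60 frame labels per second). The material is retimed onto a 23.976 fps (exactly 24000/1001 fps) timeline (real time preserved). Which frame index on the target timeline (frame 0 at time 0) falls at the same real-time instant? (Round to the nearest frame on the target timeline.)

frame 86084

Source frame index: (0×3600 + 59×60 + 46) × 60 + 51 = 215211.
Real time: 215211 / (60000/1001) = 71808737/20000 s.
Target frame: (71808737/20000) × (24000/1001) = 430422/5 ≈ 86084.400 → 86084.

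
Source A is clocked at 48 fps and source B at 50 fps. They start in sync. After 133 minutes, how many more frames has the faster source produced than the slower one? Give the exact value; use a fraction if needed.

133 min = 7980 s.
A emits 48 × 7980 = 383040 frames; B emits 50 × 7980 = 399000.
Difference = 15960 frames; B is ahead of A.

15960 frames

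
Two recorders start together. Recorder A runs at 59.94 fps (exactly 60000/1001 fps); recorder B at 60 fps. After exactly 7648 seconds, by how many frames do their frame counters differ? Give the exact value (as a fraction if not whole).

A emits 60000/1001 × 7648 = 458880000/1001 frames; B emits 60 × 7648 = 458880.
Difference = 458880/1001 frames (≈ 458.4216); B is ahead of A.

458880/1001 frames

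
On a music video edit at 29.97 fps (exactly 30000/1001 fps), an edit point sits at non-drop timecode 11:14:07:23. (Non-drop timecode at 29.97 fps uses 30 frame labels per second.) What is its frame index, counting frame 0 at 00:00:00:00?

Total seconds to the label: (11 × 3600 + 14 × 60 + 7) = 40447.
Frame index = 40447 × 30 + 23 = 1213433.

1213433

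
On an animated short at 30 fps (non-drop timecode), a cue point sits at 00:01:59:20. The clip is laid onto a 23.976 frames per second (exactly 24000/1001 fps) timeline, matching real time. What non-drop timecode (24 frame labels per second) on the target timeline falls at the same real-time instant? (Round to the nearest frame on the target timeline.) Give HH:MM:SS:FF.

Source frame index: (0×3600 + 1×60 + 59) × 30 + 20 = 3590.
Real time: 3590 / (30) = 359/3 s.
Target frame: (359/3) × (24000/1001) = 2872000/1001 ≈ 2869.131 → 2869.
At 24 labels/s: frame 2869 → 00:01:59:13.

00:01:59:13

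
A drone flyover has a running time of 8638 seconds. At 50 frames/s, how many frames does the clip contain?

Frames = 8638 × 50 = 431900.

431900 frames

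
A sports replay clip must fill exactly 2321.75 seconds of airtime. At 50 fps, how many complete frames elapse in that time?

116087 frames

Frames = 2321.75 × 50 = 232175/2 ≈ 116087.5000.
Complete frames: 116087.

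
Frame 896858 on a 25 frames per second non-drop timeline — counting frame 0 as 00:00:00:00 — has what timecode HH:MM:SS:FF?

896858 ÷ 25 = 35874 full seconds, remainder 8 frames.
35874 s = 9 h 57 min 54 s.
Timecode: 09:57:54:08.

09:57:54:08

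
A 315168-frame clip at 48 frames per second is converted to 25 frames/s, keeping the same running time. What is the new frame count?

164150 frames

Target frames = source frames × (target rate / source rate) = 315168 × (25)/(48) = 315168 × 25/48 = 164150.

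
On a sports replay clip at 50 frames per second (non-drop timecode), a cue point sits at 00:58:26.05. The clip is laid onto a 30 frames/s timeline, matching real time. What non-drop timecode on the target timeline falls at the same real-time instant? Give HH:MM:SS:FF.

00:58:26:03

Source frame index: (0×3600 + 58×60 + 26) × 50 + 5 = 175305.
Real time: 175305 / (50) = 35061/10 s.
Target frame: (35061/10) × (30) = 105183.
At 30 labels/s: frame 105183 → 00:58:26:03.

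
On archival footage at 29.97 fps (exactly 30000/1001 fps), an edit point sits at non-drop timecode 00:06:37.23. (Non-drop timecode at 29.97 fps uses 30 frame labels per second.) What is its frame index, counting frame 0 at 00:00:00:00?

Total seconds to the label: (0 × 3600 + 6 × 60 + 37) = 397.
Frame index = 397 × 30 + 23 = 11933.

frame 11933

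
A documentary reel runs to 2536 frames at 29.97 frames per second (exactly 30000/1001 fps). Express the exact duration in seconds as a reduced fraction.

317317/3750 seconds

Running time = 2536 ÷ (30000/1001) = 2536 × 1001/30000 = 317317/3750 s.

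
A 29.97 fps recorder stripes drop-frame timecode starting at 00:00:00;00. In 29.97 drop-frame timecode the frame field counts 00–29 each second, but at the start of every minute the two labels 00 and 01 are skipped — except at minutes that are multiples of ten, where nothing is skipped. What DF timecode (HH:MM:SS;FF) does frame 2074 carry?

Ten DF minutes hold 17982 frames, so frame 2074 lies in block 0 (frames 0–17981) with 2074 frames into that block.
The block's first minute is 1800 frames and the rest 1798 each; 2074 frames reaches minute 1, so 0 × 18 + 1 × 2 = 2 labels have been skipped so far.
Adding those back, label number 2074 + 2 = 2076 at 30 labels/s is 69 s + 6 f = 0 h 1 min 9 s frame 6, i.e. 00:01:09;06.

00:01:09;06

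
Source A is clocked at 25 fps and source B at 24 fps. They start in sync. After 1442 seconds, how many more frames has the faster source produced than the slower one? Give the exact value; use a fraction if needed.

A emits 25 × 1442 = 36050 frames; B emits 24 × 1442 = 34608.
Difference = 1442 frames; B is behind A.

1442 frames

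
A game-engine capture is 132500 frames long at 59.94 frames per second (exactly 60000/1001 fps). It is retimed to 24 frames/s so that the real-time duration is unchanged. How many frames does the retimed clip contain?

Target frames = source frames × (target rate / source rate) = 132500 × (24)/(60000/1001) = 132500 × 1001/2500 = 53053.

53053 frames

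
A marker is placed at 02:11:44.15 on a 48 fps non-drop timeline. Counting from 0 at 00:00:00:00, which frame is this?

379407

Total seconds to the label: (2 × 3600 + 11 × 60 + 44) = 7904.
Frame index = 7904 × 48 + 15 = 379407.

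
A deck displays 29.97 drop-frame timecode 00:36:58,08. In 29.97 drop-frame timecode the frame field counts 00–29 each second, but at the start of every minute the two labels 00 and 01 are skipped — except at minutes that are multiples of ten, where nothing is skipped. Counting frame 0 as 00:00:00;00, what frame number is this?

66482

As if non-drop at 30 labels/s: (0 × 3600 + 36 × 60 + 58) × 30 + 8 = 66548.
Minute boundaries passed: 36; those not divisible by 10: 36 − 3 = 33; dropped labels = 2 × 33 = 66.
Actual frame index = 66548 − 66 = 66482.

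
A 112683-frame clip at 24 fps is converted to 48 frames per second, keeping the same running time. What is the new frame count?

Target frames = source frames × (target rate / source rate) = 112683 × (48)/(24) = 112683 × 2 = 225366.

225366 frames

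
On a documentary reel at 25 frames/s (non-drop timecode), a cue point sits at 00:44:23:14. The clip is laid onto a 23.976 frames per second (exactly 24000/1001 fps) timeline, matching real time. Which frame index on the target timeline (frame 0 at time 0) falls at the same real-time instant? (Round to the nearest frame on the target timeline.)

frame 63862

Source frame index: (0×3600 + 44×60 + 23) × 25 + 14 = 66589.
Real time: 66589 / (25) = 66589/25 s.
Target frame: (66589/25) × (24000/1001) = 63925440/1001 ≈ 63861.578 → 63862.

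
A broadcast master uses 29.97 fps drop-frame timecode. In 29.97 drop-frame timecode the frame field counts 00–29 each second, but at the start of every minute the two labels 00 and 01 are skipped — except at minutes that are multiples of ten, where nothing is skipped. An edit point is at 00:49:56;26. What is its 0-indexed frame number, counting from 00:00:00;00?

89816

Complete 10-minute blocks: 4, each 17982 frames → 71928.
Remaining 9 whole minutes in the current block: 1800 + 8 × 1798 = 16184 frames.
Within the current minute: 56 × 30 + 26 − 2 = 1704 (labels ;00/;01 skipped at this minute). Total = 71928 + 16184 + 1704 = 89816.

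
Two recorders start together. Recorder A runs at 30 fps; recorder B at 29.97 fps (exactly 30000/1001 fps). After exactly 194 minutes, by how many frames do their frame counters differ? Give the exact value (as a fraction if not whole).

349200/1001 frames

194 min = 11640 s.
A emits 30 × 11640 = 349200 frames; B emits 30000/1001 × 11640 = 349200000/1001.
Difference = 349200/1001 frames (≈ 348.8511); B is behind A.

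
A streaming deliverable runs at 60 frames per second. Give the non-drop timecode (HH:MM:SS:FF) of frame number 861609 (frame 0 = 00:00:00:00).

861609 ÷ 60 = 14360 full seconds, remainder 9 frames.
14360 s = 3 h 59 min 20 s.
Timecode: 03:59:20:09.

03:59:20:09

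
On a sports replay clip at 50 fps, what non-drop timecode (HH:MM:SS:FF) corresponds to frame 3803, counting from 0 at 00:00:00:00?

00:01:16:03

3803 ÷ 50 = 76 full seconds, remainder 3 frames.
76 s = 0 h 1 min 16 s.
Timecode: 00:01:16:03.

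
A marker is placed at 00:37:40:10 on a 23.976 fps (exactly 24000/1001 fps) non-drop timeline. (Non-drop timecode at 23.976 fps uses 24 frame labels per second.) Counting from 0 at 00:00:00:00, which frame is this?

54250

Total seconds to the label: (0 × 3600 + 37 × 60 + 40) = 2260.
Frame index = 2260 × 24 + 10 = 54250.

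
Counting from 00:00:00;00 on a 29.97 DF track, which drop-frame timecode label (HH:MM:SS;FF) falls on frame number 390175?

03:36:58;25

Ten DF minutes hold 17982 frames, so frame 390175 lies in block 21 (frames 377622–395603) with 12553 frames into that block.
The block's first minute is 1800 frames and the rest 1798 each; 12553 frames reaches minute 6, so 21 × 18 + 6 × 2 = 390 labels have been skipped so far.
Adding those back, label number 390175 + 390 = 390565 at 30 labels/s is 13018 s + 25 f = 3 h 36 min 58 s frame 25, i.e. 03:36:58;25.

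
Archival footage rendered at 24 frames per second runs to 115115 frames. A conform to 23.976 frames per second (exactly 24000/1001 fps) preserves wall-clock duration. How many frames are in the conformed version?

Target frames = source frames × (target rate / source rate) = 115115 × (24000/1001)/(24) = 115115 × 1000/1001 = 115000.

115000 frames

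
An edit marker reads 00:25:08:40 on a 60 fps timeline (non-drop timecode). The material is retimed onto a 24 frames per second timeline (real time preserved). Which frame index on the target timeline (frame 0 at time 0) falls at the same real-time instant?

Source frame index: (0×3600 + 25×60 + 8) × 60 + 40 = 90520.
Real time: 90520 / (60) = 4526/3 s.
Target frame: (4526/3) × (24) = 36208.

frame 36208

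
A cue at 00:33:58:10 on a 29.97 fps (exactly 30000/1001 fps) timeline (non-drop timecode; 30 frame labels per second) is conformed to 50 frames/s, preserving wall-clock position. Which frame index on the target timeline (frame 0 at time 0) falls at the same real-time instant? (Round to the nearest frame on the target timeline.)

frame 102019

Source frame index: (0×3600 + 33×60 + 58) × 30 + 10 = 61150.
Real time: 61150 / (30000/1001) = 1224223/600 s.
Target frame: (1224223/600) × (50) = 1224223/12 ≈ 102018.583 → 102019.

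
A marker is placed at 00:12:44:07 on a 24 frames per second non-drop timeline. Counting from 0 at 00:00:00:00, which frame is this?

18343

Total seconds to the label: (0 × 3600 + 12 × 60 + 44) = 764.
Frame index = 764 × 24 + 7 = 18343.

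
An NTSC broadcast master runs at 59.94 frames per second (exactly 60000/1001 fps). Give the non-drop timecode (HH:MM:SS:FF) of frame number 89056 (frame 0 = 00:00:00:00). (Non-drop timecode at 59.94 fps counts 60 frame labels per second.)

89056 ÷ 60 = 1484 full seconds, remainder 16 frames.
1484 s = 0 h 24 min 44 s.
Timecode: 00:24:44:16.

00:24:44:16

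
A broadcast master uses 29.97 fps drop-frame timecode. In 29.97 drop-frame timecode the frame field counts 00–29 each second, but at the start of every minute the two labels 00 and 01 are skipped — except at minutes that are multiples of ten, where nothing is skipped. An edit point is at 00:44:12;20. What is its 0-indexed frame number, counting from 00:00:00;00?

Complete 10-minute blocks: 4, each 17982 frames → 71928.
Remaining 4 whole minutes in the current block: 1800 + 3 × 1798 = 7194 frames.
Within the current minute: 12 × 30 + 20 − 2 = 378 (labels ;00/;01 skipped at this minute). Total = 71928 + 7194 + 378 = 79500.

79500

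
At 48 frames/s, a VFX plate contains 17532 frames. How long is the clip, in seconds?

Running time = 17532 / (48) = 365.25 s.

365.25 seconds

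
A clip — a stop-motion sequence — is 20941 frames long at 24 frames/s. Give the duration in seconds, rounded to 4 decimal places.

Running time = 20941 × 1/24 = 20941/24 s ≈ 872.5417 s.

872.5417 seconds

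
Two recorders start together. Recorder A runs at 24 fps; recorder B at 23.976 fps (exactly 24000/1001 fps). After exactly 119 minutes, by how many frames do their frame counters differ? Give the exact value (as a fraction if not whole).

119 min = 7140 s.
A emits 24 × 7140 = 171360 frames; B emits 24000/1001 × 7140 = 24480000/143.
Difference = 24480/143 frames (≈ 171.1888); B is behind A.

24480/143 frames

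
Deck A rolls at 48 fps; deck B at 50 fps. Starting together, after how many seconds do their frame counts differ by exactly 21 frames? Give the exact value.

The gap grows by |50 − 48| = 2 frames per second.
Time for a 21-frame gap: 21 ÷ (2) = 10.5 s.

10.5 seconds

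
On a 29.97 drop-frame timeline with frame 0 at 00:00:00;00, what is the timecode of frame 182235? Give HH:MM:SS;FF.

01:41:20;17

Each 10-minute DF block holds 10 × 60 × 30 − 9 × 2 = 17982 frames. 182235 ÷ 17982 → 10 full blocks, remainder 2415.
Within the partial block the first minute is 1800 frames and each further minute 1798, so 1 further minute boundary passed. Total skipped labels = 18 × 10 + 2 × 1 = 182.
Non-drop label index = 182235 + 182 = 182417; at 30 labels/s that is 01:41:20:17, i.e. DF 01:41:20;17.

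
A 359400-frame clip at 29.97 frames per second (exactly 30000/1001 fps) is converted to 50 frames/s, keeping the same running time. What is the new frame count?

Target frames = source frames × (target rate / source rate) = 359400 × (50)/(30000/1001) = 359400 × 1001/600 = 599599.

599599 frames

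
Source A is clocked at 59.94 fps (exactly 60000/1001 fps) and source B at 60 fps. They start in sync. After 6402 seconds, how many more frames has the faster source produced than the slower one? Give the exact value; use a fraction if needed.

A emits 60000/1001 × 6402 = 34920000/91 frames; B emits 60 × 6402 = 384120.
Difference = 34920/91 frames (≈ 383.7363); B is ahead of A.

34920/91 frames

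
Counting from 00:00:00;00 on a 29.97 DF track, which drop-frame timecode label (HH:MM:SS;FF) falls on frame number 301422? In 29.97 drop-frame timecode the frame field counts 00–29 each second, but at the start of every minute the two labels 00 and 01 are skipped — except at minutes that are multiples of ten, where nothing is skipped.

02:47:37;14

Ten DF minutes hold 17982 frames, so frame 301422 lies in block 16 (frames 287712–305693) with 13710 frames into that block.
The block's first minute is 1800 frames and the rest 1798 each; 13710 frames reaches minute 7, so 16 × 18 + 7 × 2 = 302 labels have been skipped so far.
Adding those back, label number 301422 + 302 = 301724 at 30 labels/s is 10057 s + 14 f = 2 h 47 min 37 s frame 14, i.e. 02:47:37;14.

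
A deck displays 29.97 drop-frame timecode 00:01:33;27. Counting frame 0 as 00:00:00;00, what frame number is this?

2815

Complete 10-minute blocks: 0, each 17982 frames → 0.
Remaining 1 whole minute in the current block: 1800 + 0 × 1798 = 1800 frames.
Within the current minute: 33 × 30 + 27 − 2 = 1015 (labels ;00/;01 skipped at this minute). Total = 0 + 1800 + 1015 = 2815.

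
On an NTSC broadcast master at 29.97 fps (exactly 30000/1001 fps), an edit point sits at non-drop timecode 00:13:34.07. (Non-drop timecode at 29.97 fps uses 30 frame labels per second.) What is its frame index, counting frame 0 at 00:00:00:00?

24427

Total seconds to the label: (0 × 3600 + 13 × 60 + 34) = 814.
Frame index = 814 × 30 + 7 = 24427.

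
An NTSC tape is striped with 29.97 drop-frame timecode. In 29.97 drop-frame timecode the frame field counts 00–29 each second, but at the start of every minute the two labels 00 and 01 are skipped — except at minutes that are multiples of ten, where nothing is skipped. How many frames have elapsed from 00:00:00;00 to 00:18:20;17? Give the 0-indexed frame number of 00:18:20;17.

32983

As if non-drop at 30 labels/s: (0 × 3600 + 18 × 60 + 20) × 30 + 17 = 33017.
Minute boundaries passed: 18; those not divisible by 10: 18 − 1 = 17; dropped labels = 2 × 17 = 34.
Actual frame index = 33017 − 34 = 32983.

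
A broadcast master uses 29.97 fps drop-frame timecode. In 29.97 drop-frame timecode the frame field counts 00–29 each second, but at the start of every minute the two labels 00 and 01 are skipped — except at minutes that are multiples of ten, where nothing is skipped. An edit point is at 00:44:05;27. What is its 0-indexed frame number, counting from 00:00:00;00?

79297

Complete 10-minute blocks: 4, each 17982 frames → 71928.
Remaining 4 whole minutes in the current block: 1800 + 3 × 1798 = 7194 frames.
Within the current minute: 5 × 30 + 27 − 2 = 175 (labels ;00/;01 skipped at this minute). Total = 71928 + 7194 + 175 = 79297.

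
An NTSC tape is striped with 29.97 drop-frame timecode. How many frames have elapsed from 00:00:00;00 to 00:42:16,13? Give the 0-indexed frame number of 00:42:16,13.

Complete 10-minute blocks: 4, each 17982 frames → 71928.
Remaining 2 whole minutes in the current block: 1800 + 1 × 1798 = 3598 frames.
Within the current minute: 16 × 30 + 13 − 2 = 491 (labels ;00/;01 skipped at this minute). Total = 71928 + 3598 + 491 = 76017.

76017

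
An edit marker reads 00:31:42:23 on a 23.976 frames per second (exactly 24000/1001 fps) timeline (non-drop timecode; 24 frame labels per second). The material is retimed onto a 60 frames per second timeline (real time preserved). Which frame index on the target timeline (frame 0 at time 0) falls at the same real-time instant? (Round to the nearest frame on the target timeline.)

Source frame index: (0×3600 + 31×60 + 42) × 24 + 23 = 45671.
Real time: 45671 / (24000/1001) = 45716671/24000 s.
Target frame: (45716671/24000) × (60) = 45716671/400 ≈ 114291.678 → 114292.

frame 114292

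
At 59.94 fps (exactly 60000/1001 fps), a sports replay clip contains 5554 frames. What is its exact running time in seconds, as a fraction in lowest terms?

2779777/30000 seconds

Running time = 5554 ÷ (60000/1001) = 5554 × 1001/60000 = 2779777/30000 s.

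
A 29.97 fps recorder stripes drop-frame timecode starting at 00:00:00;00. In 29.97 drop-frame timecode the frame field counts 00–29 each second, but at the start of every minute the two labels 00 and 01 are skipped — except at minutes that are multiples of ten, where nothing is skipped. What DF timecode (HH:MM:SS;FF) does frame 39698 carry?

00:22:04;18

Ten DF minutes hold 17982 frames, so frame 39698 lies in block 2 (frames 35964–53945) with 3734 frames into that block.
The block's first minute is 1800 frames and the rest 1798 each; 3734 frames reaches minute 2, so 2 × 18 + 2 × 2 = 40 labels have been skipped so far.
Adding those back, label number 39698 + 40 = 39738 at 30 labels/s is 1324 s + 18 f = 0 h 22 min 4 s frame 18, i.e. 00:22:04;18.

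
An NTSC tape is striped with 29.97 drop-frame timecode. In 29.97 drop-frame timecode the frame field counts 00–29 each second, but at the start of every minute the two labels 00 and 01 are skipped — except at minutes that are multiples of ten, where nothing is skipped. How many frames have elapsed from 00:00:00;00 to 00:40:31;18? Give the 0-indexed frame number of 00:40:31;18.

72876

Complete 10-minute blocks: 4, each 17982 frames → 71928.
Remaining 0 whole minutes in the current block: 0 frames.
Within the current minute: 31 × 30 + 18 = 948. Total = 71928 + 0 + 948 = 72876.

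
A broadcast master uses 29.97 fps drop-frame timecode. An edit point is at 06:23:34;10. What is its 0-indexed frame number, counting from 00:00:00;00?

As if non-drop at 30 labels/s: (6 × 3600 + 23 × 60 + 34) × 30 + 10 = 690430.
Minute boundaries passed: 383; those not divisible by 10: 383 − 38 = 345; dropped labels = 2 × 345 = 690.
Actual frame index = 690430 − 690 = 689740.

689740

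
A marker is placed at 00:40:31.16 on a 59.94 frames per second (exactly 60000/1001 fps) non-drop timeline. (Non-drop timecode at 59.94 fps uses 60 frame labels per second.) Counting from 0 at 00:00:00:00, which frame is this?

frame 145876

Total seconds to the label: (0 × 3600 + 40 × 60 + 31) = 2431.
Frame index = 2431 × 60 + 16 = 145876.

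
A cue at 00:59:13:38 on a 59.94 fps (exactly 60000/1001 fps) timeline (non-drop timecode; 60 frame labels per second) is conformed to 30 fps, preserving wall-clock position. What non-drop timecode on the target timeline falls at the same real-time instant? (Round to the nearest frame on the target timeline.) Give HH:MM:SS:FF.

Source frame index: (0×3600 + 59×60 + 13) × 60 + 38 = 213218.
Real time: 213218 / (60000/1001) = 106715609/30000 s.
Target frame: (106715609/30000) × (30) = 106715609/1000 ≈ 106715.609 → 106716.
At 30 labels/s: frame 106716 → 00:59:17:06.

00:59:17:06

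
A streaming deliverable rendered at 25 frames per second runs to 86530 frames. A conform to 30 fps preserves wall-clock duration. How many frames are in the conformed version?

Target frames = source frames × (target rate / source rate) = 86530 × (30)/(25) = 86530 × 6/5 = 103836.

103836 frames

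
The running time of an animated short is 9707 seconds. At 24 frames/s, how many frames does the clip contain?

Frames = 9707 × 24 = 232968.

232968 frames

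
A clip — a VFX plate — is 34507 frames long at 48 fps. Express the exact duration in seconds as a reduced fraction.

34507/48 seconds

Running time = 34507 ÷ (48) = 34507 × 1/48 = 34507/48 s.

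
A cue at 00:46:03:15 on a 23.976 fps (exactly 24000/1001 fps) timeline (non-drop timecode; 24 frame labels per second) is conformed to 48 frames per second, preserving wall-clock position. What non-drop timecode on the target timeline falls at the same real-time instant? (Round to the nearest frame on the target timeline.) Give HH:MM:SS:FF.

00:46:06:19

Source frame index: (0×3600 + 46×60 + 3) × 24 + 15 = 66327.
Real time: 66327 / (24000/1001) = 22131109/8000 s.
Target frame: (22131109/8000) × (48) = 66393327/500 ≈ 132786.654 → 132787.
At 48 labels/s: frame 132787 → 00:46:06:19.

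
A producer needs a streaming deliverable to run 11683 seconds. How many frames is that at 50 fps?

584150 frames

Frames = 11683 × 50 = 584150.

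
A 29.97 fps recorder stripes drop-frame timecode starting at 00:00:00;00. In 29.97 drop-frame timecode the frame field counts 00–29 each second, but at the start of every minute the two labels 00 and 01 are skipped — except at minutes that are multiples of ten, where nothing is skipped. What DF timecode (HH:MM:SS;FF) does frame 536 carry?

00:00:17;26

Ten DF minutes hold 17982 frames, so frame 536 lies in block 0 (frames 0–17981) with 536 frames into that block.
The block's first minute is 1800 frames and the rest 1798 each; 536 frames reaches minute 0, so 0 × 18 + 0 × 2 = 0 labels have been skipped so far.
Adding those back, label number 536 + 0 = 536 at 30 labels/s is 17 s + 26 f = 0 h 0 min 17 s frame 26, i.e. 00:00:17;26.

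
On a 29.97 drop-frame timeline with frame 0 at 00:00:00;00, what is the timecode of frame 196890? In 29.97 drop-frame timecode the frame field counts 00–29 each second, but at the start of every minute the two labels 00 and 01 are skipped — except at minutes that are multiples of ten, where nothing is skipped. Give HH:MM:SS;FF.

01:49:29;18

Ten DF minutes hold 17982 frames, so frame 196890 lies in block 10 (frames 179820–197801) with 17070 frames into that block.
The block's first minute is 1800 frames and the rest 1798 each; 17070 frames reaches minute 9, so 10 × 18 + 9 × 2 = 198 labels have been skipped so far.
Adding those back, label number 196890 + 198 = 197088 at 30 labels/s is 6569 s + 18 f = 1 h 49 min 29 s frame 18, i.e. 01:49:29;18.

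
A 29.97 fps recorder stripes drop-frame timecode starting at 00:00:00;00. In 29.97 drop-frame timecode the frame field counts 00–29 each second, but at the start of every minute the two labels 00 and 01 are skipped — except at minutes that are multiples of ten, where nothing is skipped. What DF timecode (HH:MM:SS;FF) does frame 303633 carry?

02:48:51;07

Each 10-minute DF block holds 10 × 60 × 30 − 9 × 2 = 17982 frames. 303633 ÷ 17982 → 16 full blocks, remainder 15921.
Within the partial block the first minute is 1800 frames and each further minute 1798, so 8 further minute boundaries passed. Total skipped labels = 18 × 16 + 2 × 8 = 304.
Non-drop label index = 303633 + 304 = 303937; at 30 labels/s that is 02:48:51:07, i.e. DF 02:48:51;07.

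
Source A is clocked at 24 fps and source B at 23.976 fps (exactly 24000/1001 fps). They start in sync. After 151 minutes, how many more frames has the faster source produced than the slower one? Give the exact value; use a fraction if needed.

217440/1001 frames

151 min = 9060 s.
A emits 24 × 9060 = 217440 frames; B emits 24000/1001 × 9060 = 217440000/1001.
Difference = 217440/1001 frames (≈ 217.2228); B is behind A.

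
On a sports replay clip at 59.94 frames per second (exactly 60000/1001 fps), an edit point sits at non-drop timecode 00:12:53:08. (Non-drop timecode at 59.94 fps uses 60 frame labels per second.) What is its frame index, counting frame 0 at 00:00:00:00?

Total seconds to the label: (0 × 3600 + 12 × 60 + 53) = 773.
Frame index = 773 × 60 + 8 = 46388.

frame 46388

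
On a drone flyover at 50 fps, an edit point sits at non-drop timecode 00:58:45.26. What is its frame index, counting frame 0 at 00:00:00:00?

Total seconds to the label: (0 × 3600 + 58 × 60 + 45) = 3525.
Frame index = 3525 × 50 + 26 = 176276.

frame 176276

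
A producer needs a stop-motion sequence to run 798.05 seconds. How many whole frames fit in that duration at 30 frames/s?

23941 frames

Frames = 798.05 × 30 = 47883/2 ≈ 23941.5000.
Complete frames: 23941.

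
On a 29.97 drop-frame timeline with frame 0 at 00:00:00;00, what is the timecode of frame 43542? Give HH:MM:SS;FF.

00:24:12;26

Each 10-minute DF block holds 10 × 60 × 30 − 9 × 2 = 17982 frames. 43542 ÷ 17982 → 2 full blocks, remainder 7578.
Within the partial block the first minute is 1800 frames and each further minute 1798, so 4 further minute boundaries passed. Total skipped labels = 18 × 2 + 2 × 4 = 44.
Non-drop label index = 43542 + 44 = 43586; at 30 labels/s that is 00:24:12:26, i.e. DF 00:24:12;26.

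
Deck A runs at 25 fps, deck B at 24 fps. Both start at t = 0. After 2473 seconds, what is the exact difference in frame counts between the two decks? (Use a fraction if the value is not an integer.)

A emits 25 × 2473 = 61825 frames; B emits 24 × 2473 = 59352.
Difference = 2473 frames; B is behind A.

2473 frames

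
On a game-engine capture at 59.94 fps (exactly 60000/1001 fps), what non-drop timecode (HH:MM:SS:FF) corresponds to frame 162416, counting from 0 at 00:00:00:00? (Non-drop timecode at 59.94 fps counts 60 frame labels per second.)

162416 ÷ 60 = 2706 full seconds, remainder 56 frames.
2706 s = 0 h 45 min 6 s.
Timecode: 00:45:06:56.

00:45:06:56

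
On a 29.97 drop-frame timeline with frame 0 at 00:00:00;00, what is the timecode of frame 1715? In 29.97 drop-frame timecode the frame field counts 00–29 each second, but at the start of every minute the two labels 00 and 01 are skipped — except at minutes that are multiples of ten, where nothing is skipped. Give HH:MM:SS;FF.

Each 10-minute DF block holds 10 × 60 × 30 − 9 × 2 = 17982 frames. 1715 ÷ 17982 → 0 full blocks, remainder 1715.
Within the partial block the first minute is 1800 frames and each further minute 1798, so 0 further minute boundaries passed. Total skipped labels = 18 × 0 + 2 × 0 = 0.
Non-drop label index = 1715 + 0 = 1715; at 30 labels/s that is 00:00:57:05, i.e. DF 00:00:57;05.

00:00:57;05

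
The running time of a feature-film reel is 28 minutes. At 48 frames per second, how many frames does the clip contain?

80640 frames

28 min = 1680 s.
Frames = 1680 × 48 = 80640.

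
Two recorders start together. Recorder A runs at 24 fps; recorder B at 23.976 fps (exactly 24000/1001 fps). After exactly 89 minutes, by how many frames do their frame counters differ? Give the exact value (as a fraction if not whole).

128160/1001 frames

89 min = 5340 s.
A emits 24 × 5340 = 128160 frames; B emits 24000/1001 × 5340 = 128160000/1001.
Difference = 128160/1001 frames (≈ 128.0320); B is behind A.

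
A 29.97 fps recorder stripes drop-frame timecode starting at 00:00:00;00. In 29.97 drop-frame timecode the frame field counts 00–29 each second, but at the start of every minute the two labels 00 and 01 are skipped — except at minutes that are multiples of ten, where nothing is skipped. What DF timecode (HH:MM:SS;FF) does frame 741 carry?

00:00:24;21

Each 10-minute DF block holds 10 × 60 × 30 − 9 × 2 = 17982 frames. 741 ÷ 17982 → 0 full blocks, remainder 741.
Within the partial block the first minute is 1800 frames and each further minute 1798, so 0 further minute boundaries passed. Total skipped labels = 18 × 0 + 2 × 0 = 0.
Non-drop label index = 741 + 0 = 741; at 30 labels/s that is 00:00:24:21, i.e. DF 00:00:24;21.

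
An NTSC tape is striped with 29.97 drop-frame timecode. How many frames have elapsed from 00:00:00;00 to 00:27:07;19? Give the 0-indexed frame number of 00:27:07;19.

As if non-drop at 30 labels/s: (0 × 3600 + 27 × 60 + 7) × 30 + 19 = 48829.
Minute boundaries passed: 27; those not divisible by 10: 27 − 2 = 25; dropped labels = 2 × 25 = 50.
Actual frame index = 48829 − 50 = 48779.

48779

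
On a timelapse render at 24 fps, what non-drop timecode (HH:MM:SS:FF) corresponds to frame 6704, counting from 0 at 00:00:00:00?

00:04:39:08

6704 ÷ 24 = 279 full seconds, remainder 8 frames.
279 s = 0 h 4 min 39 s.
Timecode: 00:04:39:08.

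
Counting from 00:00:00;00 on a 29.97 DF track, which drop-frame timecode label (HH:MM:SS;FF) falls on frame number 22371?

00:12:26;13

Each 10-minute DF block holds 10 × 60 × 30 − 9 × 2 = 17982 frames. 22371 ÷ 17982 → 1 full block, remainder 4389.
Within the partial block the first minute is 1800 frames and each further minute 1798, so 2 further minute boundaries passed. Total skipped labels = 18 × 1 + 2 × 2 = 22.
Non-drop label index = 22371 + 22 = 22393; at 30 labels/s that is 00:12:26:13, i.e. DF 00:12:26;13.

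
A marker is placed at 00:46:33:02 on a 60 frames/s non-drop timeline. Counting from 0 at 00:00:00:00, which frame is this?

Total seconds to the label: (0 × 3600 + 46 × 60 + 33) = 2793.
Frame index = 2793 × 60 + 2 = 167582.

167582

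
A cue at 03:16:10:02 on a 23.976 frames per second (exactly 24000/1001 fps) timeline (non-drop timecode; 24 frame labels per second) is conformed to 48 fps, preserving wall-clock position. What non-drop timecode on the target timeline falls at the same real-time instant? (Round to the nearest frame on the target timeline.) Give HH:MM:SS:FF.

03:16:21:41

Source frame index: (3×3600 + 16×60 + 10) × 24 + 2 = 282482.
Real time: 282482 / (24000/1001) = 141382241/12000 s.
Target frame: (141382241/12000) × (48) = 141382241/250 ≈ 565528.964 → 565529.
At 48 labels/s: frame 565529 → 03:16:21:41.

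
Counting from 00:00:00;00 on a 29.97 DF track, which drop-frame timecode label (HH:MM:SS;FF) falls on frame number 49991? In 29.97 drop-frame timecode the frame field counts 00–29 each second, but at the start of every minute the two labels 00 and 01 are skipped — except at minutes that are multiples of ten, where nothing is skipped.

Ten DF minutes hold 17982 frames, so frame 49991 lies in block 2 (frames 35964–53945) with 14027 frames into that block.
The block's first minute is 1800 frames and the rest 1798 each; 14027 frames reaches minute 7, so 2 × 18 + 7 × 2 = 50 labels have been skipped so far.
Adding those back, label number 49991 + 50 = 50041 at 30 labels/s is 1668 s + 1 f = 0 h 27 min 48 s frame 1, i.e. 00:27:48;01.

00:27:48;01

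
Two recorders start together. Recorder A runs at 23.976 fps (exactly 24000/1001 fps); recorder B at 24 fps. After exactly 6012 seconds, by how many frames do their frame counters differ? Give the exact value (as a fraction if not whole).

144288/1001 frames

A emits 24000/1001 × 6012 = 144288000/1001 frames; B emits 24 × 6012 = 144288.
Difference = 144288/1001 frames (≈ 144.1439); B is ahead of A.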